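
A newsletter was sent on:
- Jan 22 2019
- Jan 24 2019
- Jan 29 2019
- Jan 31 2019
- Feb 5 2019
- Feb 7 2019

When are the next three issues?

Feb 12 2019, Feb 14 2019, Feb 19 2019

The gap pattern 2, 5, 2, 5, 2 repeats every 2 events.
These are the Tuesdays and Thursdays of each week.
The following Tuesday is Feb 12 2019.
Next Thursday: Feb 14 2019.
Next Tuesday: Feb 19 2019.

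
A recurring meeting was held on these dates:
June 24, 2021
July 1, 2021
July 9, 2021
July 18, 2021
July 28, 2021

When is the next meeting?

Gaps: 7, 8, 9, 10 days — each gap is 1 larger than the previous one.
Next gap: 11 days. July 28, 2021 + 11 days = August 8, 2021.

August 8, 2021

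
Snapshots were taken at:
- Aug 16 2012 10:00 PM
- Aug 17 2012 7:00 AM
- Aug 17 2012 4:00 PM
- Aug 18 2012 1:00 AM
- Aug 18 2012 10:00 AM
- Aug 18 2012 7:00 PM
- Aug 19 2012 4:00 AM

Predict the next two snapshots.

Gaps: 9, 9, 9, 9, 9, 9 hours — each event is 9 hours after the previous one.
Aug 19 2012 4:00 AM + 9 h = Aug 19 2012 1:00 PM.
Aug 19 2012 1:00 PM + 9 h = Aug 19 2012 10:00 PM.

Aug 19 2012 1:00 PM, Aug 19 2012 10:00 PM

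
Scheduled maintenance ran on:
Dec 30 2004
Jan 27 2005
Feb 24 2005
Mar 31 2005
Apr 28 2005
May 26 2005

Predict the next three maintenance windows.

Jun 30 2005, Jul 28 2005, Aug 25 2005

Every date is a Thursday; gaps 28, 28, 35, 28, 28 days.
Each is the last Thursday of its month (at least one falls on the 29th or later, ruling out '4th Thursday').
Last Thursday of June 2005: Jun 30 2005.
July 2005 ends with Thursday Jul 28 2005.
Last Thursday of August 2005: Aug 25 2005.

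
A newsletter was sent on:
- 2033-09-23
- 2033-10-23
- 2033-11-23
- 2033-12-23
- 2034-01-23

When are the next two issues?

Each date is the 23rd; the gaps (30, 31, 30, 31) track the month lengths.
The rule is the 23rd of each month.
Next: February 2034 → 2034-02-23.
March 2034: 2034-03-23.

2034-02-23, 2034-03-23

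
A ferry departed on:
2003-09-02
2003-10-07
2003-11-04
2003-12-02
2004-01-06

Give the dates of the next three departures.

2004-02-03, 2004-03-02, 2004-04-06

Gaps: 35, 28, 28, 35 days — a mix of 28 and 35. Every date is a Tuesday.
Each is the 1st Tuesday of its month.
1st Tuesday of February 2004: 2004-02-03.
1st Tuesday of March 2004: 2004-03-02.
April 2004 — 1st Tuesday is 2004-04-06.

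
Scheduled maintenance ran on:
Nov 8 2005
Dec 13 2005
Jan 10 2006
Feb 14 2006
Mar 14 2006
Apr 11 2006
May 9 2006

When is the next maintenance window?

These are Tuesdays at 28- or 35-day spacing (35, 28, 35, 28, 28, 28).
The pattern: 2nd Tuesday of the month.
June 2006 — 2nd Tuesday is Jun 13 2006.

Jun 13 2006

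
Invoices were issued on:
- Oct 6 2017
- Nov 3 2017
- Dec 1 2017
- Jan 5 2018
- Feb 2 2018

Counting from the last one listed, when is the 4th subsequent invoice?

Jun 1 2018

These are Fridays at 28- or 35-day spacing (28, 28, 35, 28).
The pattern: 1st Friday of the month.
1st Friday of March 2018: Mar 2 2018.
April 2018 — 1st Friday is Apr 6 2018.
1st Friday of May 2018: May 4 2018.
June 2018 — 1st Friday is Jun 1 2018.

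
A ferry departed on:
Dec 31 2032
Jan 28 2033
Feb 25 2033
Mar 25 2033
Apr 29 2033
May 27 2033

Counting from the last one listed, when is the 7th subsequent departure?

Every date is a Friday; gaps 28, 28, 28, 35, 28 days.
Each is the last Friday of its month (at least one falls on the 29th or later, ruling out '4th Friday').
Last Friday of June 2033: Jun 24 2033.
July 2033 ends with Friday Jul 29 2033.
August 2033 ends with Friday Aug 26 2033.
September 2033 ends with Friday Sep 30 2033.
Last Friday of October 2033: Oct 28 2033.
Last Friday of November 2033: Nov 25 2033.
December 2033 ends with Friday Dec 30 2033.

Dec 30 2033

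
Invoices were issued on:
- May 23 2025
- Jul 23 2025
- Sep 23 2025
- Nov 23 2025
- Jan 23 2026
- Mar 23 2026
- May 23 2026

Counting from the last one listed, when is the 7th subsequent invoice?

The day-of-month is always 23 (61, 62, 61, 61, 59, 61 days between events).
So this recurs on the 23rd of every 2 months.
Next: July 2026 → Jul 23 2026.
Next: September 2026 → Sep 23 2026.
November 2026: Nov 23 2026.
Next: January 2027 → Jan 23 2027.
March 2027: Mar 23 2027.
May 2027: May 23 2027.
July 2027: Jul 23 2027.

Jul 23 2027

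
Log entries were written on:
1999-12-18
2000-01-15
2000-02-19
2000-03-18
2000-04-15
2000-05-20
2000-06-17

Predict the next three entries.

2000-07-15, 2000-08-19, 2000-09-16

All dates are Saturdays, 28, 35, 28, 28, 35, 28 days apart.
Specifically, the 3rd Saturday of each month.
July 2000 — 3rd Saturday is 2000-07-15.
August 2000 — 3rd Saturday is 2000-08-19.
3rd Saturday of September 2000: 2000-09-16.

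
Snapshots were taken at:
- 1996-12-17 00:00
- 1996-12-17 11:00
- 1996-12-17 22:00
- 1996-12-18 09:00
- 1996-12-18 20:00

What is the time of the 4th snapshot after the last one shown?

Spacing: 11, 11, 11, 11 h — constant 11 h.
1996-12-18 20:00 + 11 h = 1996-12-19 07:00.
1996-12-19 07:00 + 11 h = 1996-12-19 18:00.
1996-12-19 18:00 + 11 h = 1996-12-20 05:00.
1996-12-20 05:00 + 11 h = 1996-12-20 16:00.

1996-12-20 16:00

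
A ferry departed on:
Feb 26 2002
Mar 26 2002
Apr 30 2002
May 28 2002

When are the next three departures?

Jun 25 2002, Jul 30 2002, Aug 27 2002

Every date is a Tuesday; gaps 28, 35, 28 days.
Each is the last Tuesday of its month (at least one falls on the 29th or later, ruling out '4th Tuesday').
June 2002 ends with Tuesday Jun 25 2002.
Last Tuesday of July 2002: Jul 30 2002.
Last Tuesday of August 2002: Aug 27 2002.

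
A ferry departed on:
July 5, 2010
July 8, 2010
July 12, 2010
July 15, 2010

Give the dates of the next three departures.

July 19, 2010; July 22, 2010; July 26, 2010

Gaps: 3, 4, 3 days — not constant, but cyclic with period 2.
The events fall on every Monday and Thursday.
Next Monday: July 19, 2010.
The following Thursday is July 22, 2010.
Next Monday: July 26, 2010.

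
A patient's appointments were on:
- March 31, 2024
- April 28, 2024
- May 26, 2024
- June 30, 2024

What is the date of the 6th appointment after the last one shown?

All Sundays; the gaps (28, 28, 35) vary with month length.
This is the last Sunday of each month.
July 2024 ends with Sunday July 28, 2024.
Last Sunday of August 2024: August 25, 2024.
Last Sunday of September 2024: September 29, 2024.
October 2024 ends with Sunday October 27, 2024.
November 2024 ends with Sunday November 24, 2024.
December 2024 ends with Sunday December 29, 2024.

December 29, 2024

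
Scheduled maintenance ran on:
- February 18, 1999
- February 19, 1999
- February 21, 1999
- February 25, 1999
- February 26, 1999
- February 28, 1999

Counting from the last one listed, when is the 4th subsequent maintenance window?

March 11, 1999

Gaps: 1, 2, 4, 1, 2 days — not constant, but cyclic with period 3.
The events fall on every Thursday, Friday and Sunday.
Next Thursday: March 4, 1999.
The following Friday is March 5, 1999.
Next Sunday: March 7, 1999.
Next Thursday: March 11, 1999.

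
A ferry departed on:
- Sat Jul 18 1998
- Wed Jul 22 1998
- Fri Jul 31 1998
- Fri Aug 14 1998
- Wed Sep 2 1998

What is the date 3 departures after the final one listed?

Intervals are 4, 9, 14, 19 days — an arithmetic progression with common difference 5.
Next gap: 24 days. Wed Sep 2 1998 + 24 days = Sat Sep 26 1998.
Next gap: 29 days. Sat Sep 26 1998 + 29 days = Sun Oct 25 1998.
Next gap: 34 days. Sun Oct 25 1998 + 34 days = Sat Nov 28 1998.

Sat Nov 28 1998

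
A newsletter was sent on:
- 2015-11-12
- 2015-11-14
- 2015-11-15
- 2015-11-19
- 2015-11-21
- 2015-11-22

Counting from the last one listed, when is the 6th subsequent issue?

2015-12-06

The gap pattern 2, 1, 4, 2, 1 repeats every 3 events.
These are the Thursdays, Saturdays and Sundays of each week.
Next Thursday: 2015-11-26.
Next Saturday: 2015-11-28.
Next Sunday: 2015-11-29.
The following Thursday is 2015-12-03.
The following Saturday is 2015-12-05.
Next Sunday: 2015-12-06.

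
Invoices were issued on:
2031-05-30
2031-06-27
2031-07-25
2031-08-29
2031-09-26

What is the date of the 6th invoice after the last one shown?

2032-03-26

All Fridays; the gaps (28, 28, 35, 28) vary with month length.
This is the last Friday of each month.
October 2031 ends with Friday 2031-10-31.
Last Friday of November 2031: 2031-11-28.
Last Friday of December 2031: 2031-12-26.
January 2032 ends with Friday 2032-01-30.
Last Friday of February 2032: 2032-02-27.
Last Friday of March 2032: 2032-03-26.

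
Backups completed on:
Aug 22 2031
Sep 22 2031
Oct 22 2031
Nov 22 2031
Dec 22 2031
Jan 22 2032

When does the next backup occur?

The day-of-month is always 22 (31, 30, 31, 30, 31 days between events).
So this recurs on the 22nd of each month.
February 2032: Feb 22 2032.

Feb 22 2032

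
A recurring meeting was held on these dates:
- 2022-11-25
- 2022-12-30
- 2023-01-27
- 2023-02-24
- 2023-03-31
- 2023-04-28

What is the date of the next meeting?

2023-05-26

Every date is a Friday; gaps 35, 28, 28, 35, 28 days.
Each is the last Friday of its month (at least one falls on the 29th or later, ruling out '4th Friday').
Last Friday of May 2023: 2023-05-26.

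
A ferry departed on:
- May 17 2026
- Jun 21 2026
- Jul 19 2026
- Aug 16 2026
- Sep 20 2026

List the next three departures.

All dates are Sundays, 35, 28, 28, 35 days apart.
Specifically, the 3rd Sunday of each month.
October 2026 — 3rd Sunday is Oct 18 2026.
November 2026 — 3rd Sunday is Nov 15 2026.
3rd Sunday of December 2026: Dec 20 2026.

Oct 18 2026, Nov 15 2026, Dec 20 2026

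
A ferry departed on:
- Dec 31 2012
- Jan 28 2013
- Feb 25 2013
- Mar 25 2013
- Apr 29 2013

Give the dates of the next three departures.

May 27 2013, Jun 24 2013, Jul 29 2013

Every date is a Monday; gaps 28, 28, 28, 35 days.
Each is the last Monday of its month (at least one falls on the 29th or later, ruling out '4th Monday').
Last Monday of May 2013: May 27 2013.
June 2013 ends with Monday Jun 24 2013.
July 2013 ends with Monday Jul 29 2013.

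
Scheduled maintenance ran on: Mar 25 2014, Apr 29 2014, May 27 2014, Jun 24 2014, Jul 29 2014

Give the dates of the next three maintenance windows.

These are Tuesdays with 35, 28, 28, 35-day gaps.
Each is the final Tuesday of its month — Apr 29 2014 is past the 28th, so '4th Tuesday' doesn't fit.
August 2014 ends with Tuesday Aug 26 2014.
Last Tuesday of September 2014: Sep 30 2014.
October 2014 ends with Tuesday Oct 28 2014.

Aug 26 2014, Sep 30 2014, Oct 28 2014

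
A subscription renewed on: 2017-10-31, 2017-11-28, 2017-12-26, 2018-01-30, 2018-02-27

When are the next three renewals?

These are Tuesdays with 28, 28, 35, 28-day gaps.
Each is the final Tuesday of its month — 2017-10-31 is past the 28th, so '4th Tuesday' doesn't fit.
Last Tuesday of March 2018: 2018-03-27.
April 2018 ends with Tuesday 2018-04-24.
Last Tuesday of May 2018: 2018-05-29.

2018-03-27, 2018-04-24, 2018-05-29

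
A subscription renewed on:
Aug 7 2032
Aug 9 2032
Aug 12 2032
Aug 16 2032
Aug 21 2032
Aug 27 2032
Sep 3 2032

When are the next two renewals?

Sep 11 2032, Sep 20 2032

Intervals are 2, 3, 4, 5, 6, 7 days — an arithmetic progression with common difference 1.
Next gap: 8 days. Sep 3 2032 + 8 days = Sep 11 2032.
Next gap: 9 days. Sep 11 2032 + 9 days = Sep 20 2032.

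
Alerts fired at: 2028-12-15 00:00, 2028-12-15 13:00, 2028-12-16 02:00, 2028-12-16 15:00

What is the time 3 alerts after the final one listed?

Spacing: 13, 13, 13 h — constant 13 h.
2028-12-16 15:00 + 13 h = 2028-12-17 04:00.
2028-12-17 04:00 + 13 h = 2028-12-17 17:00.
2028-12-17 17:00 + 13 h = 2028-12-18 06:00.

2028-12-18 06:00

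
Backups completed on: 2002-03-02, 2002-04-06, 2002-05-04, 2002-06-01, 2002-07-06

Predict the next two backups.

These are Saturdays at 28- or 35-day spacing (35, 28, 28, 35).
The pattern: 1st Saturday of the month.
1st Saturday of August 2002: 2002-08-03.
September 2002 — 1st Saturday is 2002-09-07.

2002-08-03, 2002-09-07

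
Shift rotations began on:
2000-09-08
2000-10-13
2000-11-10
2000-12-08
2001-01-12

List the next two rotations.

2001-02-09, 2001-03-09

These are Fridays at 28- or 35-day spacing (35, 28, 28, 35).
The pattern: 2nd Friday of the month.
February 2001 — 2nd Friday is 2001-02-09.
March 2001 — 2nd Friday is 2001-03-09.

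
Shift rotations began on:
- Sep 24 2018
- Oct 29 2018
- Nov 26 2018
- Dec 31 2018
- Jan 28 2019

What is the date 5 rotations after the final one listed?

These are Mondays with 35, 28, 35, 28-day gaps.
Each is the final Monday of its month — Oct 29 2018 is past the 28th, so '4th Monday' doesn't fit.
Last Monday of February 2019: Feb 25 2019.
Last Monday of March 2019: Mar 25 2019.
Last Monday of April 2019: Apr 29 2019.
May 2019 ends with Monday May 27 2019.
June 2019 ends with Monday Jun 24 2019.

Jun 24 2019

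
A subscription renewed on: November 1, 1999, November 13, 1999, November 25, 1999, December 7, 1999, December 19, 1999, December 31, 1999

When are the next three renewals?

January 12, 2000; January 24, 2000; February 5, 2000

Gaps between consecutive events: 12, 12, 12, 12, 12 days — a constant 12-day interval.
December 31, 1999 + 12 days = January 12, 2000.
January 12, 2000 + 12 days = January 24, 2000.
January 24, 2000 + 12 days = February 5, 2000.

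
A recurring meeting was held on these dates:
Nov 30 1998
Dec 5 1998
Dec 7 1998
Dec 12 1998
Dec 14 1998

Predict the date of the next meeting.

Every event lands on a Monday or Saturday (gaps cycle 5, 2, 5, 2).
So the schedule is: every Monday and Saturday.
The following Saturday is Dec 19 1998.

Dec 19 1998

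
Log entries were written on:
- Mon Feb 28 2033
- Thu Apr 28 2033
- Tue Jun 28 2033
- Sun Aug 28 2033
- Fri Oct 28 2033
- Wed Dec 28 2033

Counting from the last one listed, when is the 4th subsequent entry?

Mon Aug 28 2034

The day-of-month is always 28 (59, 61, 61, 61, 61 days between events).
So this recurs on the 28th of every 2 months.
Next: February 2034 → Tue Feb 28 2034.
April 2034: Fri Apr 28 2034.
June 2034: Wed Jun 28 2034.
Next: August 2034 → Mon Aug 28 2034.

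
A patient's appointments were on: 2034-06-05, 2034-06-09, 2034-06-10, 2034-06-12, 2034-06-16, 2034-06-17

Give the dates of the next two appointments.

The gap pattern 4, 1, 2, 4, 1 repeats every 3 events.
These are the Mondays, Fridays and Saturdays of each week.
The following Monday is 2034-06-19.
The following Friday is 2034-06-23.

2034-06-19, 2034-06-23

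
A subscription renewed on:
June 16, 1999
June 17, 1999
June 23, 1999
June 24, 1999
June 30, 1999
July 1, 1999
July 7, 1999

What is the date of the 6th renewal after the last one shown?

Every event lands on a Wednesday or Thursday (gaps cycle 1, 6, 1, 6, 1, 6).
So the schedule is: every Wednesday and Thursday.
Next Thursday: July 8, 1999.
The following Wednesday is July 14, 1999.
Next Thursday: July 15, 1999.
The following Wednesday is July 21, 1999.
Next Thursday: July 22, 1999.
Next Wednesday: July 28, 1999.

July 28, 1999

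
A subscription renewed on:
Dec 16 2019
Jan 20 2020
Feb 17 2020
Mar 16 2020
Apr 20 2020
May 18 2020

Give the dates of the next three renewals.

Gaps: 35, 28, 28, 35, 28 days — a mix of 28 and 35. Every date is a Monday.
Each is the 3rd Monday of its month.
June 2020 — 3rd Monday is Jun 15 2020.
3rd Monday of July 2020: Jul 20 2020.
August 2020 — 3rd Monday is Aug 17 2020.

Jun 15 2020, Jul 20 2020, Aug 17 2020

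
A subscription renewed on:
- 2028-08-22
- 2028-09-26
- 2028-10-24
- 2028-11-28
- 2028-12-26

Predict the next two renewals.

All dates are Tuesdays, 35, 28, 35, 28 days apart.
Specifically, the 4th Tuesday of each month.
4th Tuesday of January 2029: 2029-01-23.
4th Tuesday of February 2029: 2029-02-27.

2029-01-23, 2029-02-27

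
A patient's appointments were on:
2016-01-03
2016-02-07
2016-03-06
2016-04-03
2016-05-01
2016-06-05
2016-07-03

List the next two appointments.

Gaps: 35, 28, 28, 28, 35, 28 days — a mix of 28 and 35. Every date is a Sunday.
Each is the 1st Sunday of its month.
1st Sunday of August 2016: 2016-08-07.
1st Sunday of September 2016: 2016-09-04.

2016-08-07, 2016-09-04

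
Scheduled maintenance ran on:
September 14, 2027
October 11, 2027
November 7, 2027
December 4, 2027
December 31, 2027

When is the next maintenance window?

January 27, 2028

Every event comes 27 days after the last (27, 27, 27, 27).
December 31, 2027 + 27 days = January 27, 2028.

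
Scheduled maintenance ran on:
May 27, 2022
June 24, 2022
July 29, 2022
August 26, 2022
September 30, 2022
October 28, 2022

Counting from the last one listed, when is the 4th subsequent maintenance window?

February 24, 2023

These are Fridays with 28, 35, 28, 35, 28-day gaps.
Each is the final Friday of its month — July 29, 2022 is past the 28th, so '4th Friday' doesn't fit.
November 2022 ends with Friday November 25, 2022.
Last Friday of December 2022: December 30, 2022.
Last Friday of January 2023: January 27, 2023.
Last Friday of February 2023: February 24, 2023.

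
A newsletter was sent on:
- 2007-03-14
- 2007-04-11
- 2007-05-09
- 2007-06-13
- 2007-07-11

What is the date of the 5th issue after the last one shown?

2007-12-12

All dates are Wednesdays, 28, 28, 35, 28 days apart.
Specifically, the 2nd Wednesday of each month.
August 2007 — 2nd Wednesday is 2007-08-08.
2nd Wednesday of September 2007: 2007-09-12.
2nd Wednesday of October 2007: 2007-10-10.
2nd Wednesday of November 2007: 2007-11-14.
December 2007 — 2nd Wednesday is 2007-12-12.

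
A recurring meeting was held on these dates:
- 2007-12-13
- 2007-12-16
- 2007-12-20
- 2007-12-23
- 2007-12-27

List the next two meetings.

Gaps: 3, 4, 3, 4 days — not constant, but cyclic with period 2.
The events fall on every Thursday and Sunday.
Next Sunday: 2007-12-30.
Next Thursday: 2008-01-03.

2007-12-30, 2008-01-03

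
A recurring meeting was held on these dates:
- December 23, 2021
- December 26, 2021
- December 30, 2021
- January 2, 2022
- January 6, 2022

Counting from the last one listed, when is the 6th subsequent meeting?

Every event lands on a Thursday or Sunday (gaps cycle 3, 4, 3, 4).
So the schedule is: every Thursday and Sunday.
Next Sunday: January 9, 2022.
The following Thursday is January 13, 2022.
The following Sunday is January 16, 2022.
The following Thursday is January 20, 2022.
The following Sunday is January 23, 2022.
Next Thursday: January 27, 2022.

January 27, 2022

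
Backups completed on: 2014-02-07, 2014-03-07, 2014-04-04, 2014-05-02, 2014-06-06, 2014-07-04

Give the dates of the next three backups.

All dates are Fridays, 28, 28, 28, 35, 28 days apart.
Specifically, the 1st Friday of each month.
August 2014 — 1st Friday is 2014-08-01.
September 2014 — 1st Friday is 2014-09-05.
1st Friday of October 2014: 2014-10-03.

2014-08-01, 2014-09-05, 2014-10-03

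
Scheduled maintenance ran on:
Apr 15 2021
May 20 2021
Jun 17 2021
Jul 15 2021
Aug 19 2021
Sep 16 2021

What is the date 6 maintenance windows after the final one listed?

Mar 17 2022

All dates are Thursdays, 35, 28, 28, 35, 28 days apart.
Specifically, the 3rd Thursday of each month.
October 2021 — 3rd Thursday is Oct 21 2021.
3rd Thursday of November 2021: Nov 18 2021.
December 2021 — 3rd Thursday is Dec 16 2021.
3rd Thursday of January 2022: Jan 20 2022.
3rd Thursday of February 2022: Feb 17 2022.
March 2022 — 3rd Thursday is Mar 17 2022.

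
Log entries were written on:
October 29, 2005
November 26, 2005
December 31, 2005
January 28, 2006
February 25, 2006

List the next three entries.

All Saturdays; the gaps (28, 35, 28, 28) vary with month length.
This is the last Saturday of each month.
Last Saturday of March 2006: March 25, 2006.
Last Saturday of April 2006: April 29, 2006.
Last Saturday of May 2006: May 27, 2006.

March 25, 2006; April 29, 2006; May 27, 2006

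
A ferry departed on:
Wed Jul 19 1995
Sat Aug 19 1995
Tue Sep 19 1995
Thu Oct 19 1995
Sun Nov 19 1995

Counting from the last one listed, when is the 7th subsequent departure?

The day-of-month is always 19 (31, 31, 30, 31 days between events).
So this recurs on the 19th of each month.
Next: December 1995 → Tue Dec 19 1995.
Next: January 1996 → Fri Jan 19 1996.
February 1996: Mon Feb 19 1996.
March 1996: Tue Mar 19 1996.
April 1996: Fri Apr 19 1996.
May 1996: Sun May 19 1996.
June 1996: Wed Jun 19 1996.

Wed Jun 19 1996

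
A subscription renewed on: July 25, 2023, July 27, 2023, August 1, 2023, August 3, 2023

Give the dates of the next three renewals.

The gap pattern 2, 5, 2 repeats every 2 events.
These are the Tuesdays and Thursdays of each week.
The following Tuesday is August 8, 2023.
Next Thursday: August 10, 2023.
Next Tuesday: August 15, 2023.

August 8, 2023; August 10, 2023; August 15, 2023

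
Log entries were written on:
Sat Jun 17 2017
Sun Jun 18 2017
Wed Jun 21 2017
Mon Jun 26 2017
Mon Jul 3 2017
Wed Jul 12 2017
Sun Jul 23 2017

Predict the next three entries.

Sat Aug 5 2017, Sun Aug 20 2017, Wed Sep 6 2017

The spacing grows by 2 each time: 1, 3, 5, 7, 9, 11 days.
Next gap: 13 days. Sun Jul 23 2017 + 13 days = Sat Aug 5 2017.
Next gap: 15 days. Sat Aug 5 2017 + 15 days = Sun Aug 20 2017.
Next gap: 17 days. Sun Aug 20 2017 + 17 days = Wed Sep 6 2017.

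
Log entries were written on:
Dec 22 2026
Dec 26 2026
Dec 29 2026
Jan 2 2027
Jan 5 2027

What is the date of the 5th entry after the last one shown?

The gap pattern 4, 3, 4, 3 repeats every 2 events.
These are the Tuesdays and Saturdays of each week.
The following Saturday is Jan 9 2027.
The following Tuesday is Jan 12 2027.
The following Saturday is Jan 16 2027.
The following Tuesday is Jan 19 2027.
The following Saturday is Jan 23 2027.

Jan 23 2027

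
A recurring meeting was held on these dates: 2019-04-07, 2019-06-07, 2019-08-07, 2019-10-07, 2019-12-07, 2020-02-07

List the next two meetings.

The day-of-month is always 7 (61, 61, 61, 61, 62 days between events).
So this recurs on the 7th of every 2 months.
Next: April 2020 → 2020-04-07.
Next: June 2020 → 2020-06-07.

2020-04-07, 2020-06-07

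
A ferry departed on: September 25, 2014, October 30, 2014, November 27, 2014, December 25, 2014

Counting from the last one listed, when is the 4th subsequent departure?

All Thursdays; the gaps (35, 28, 28) vary with month length.
This is the last Thursday of each month.
Last Thursday of January 2015: January 29, 2015.
February 2015 ends with Thursday February 26, 2015.
Last Thursday of March 2015: March 26, 2015.
Last Thursday of April 2015: April 30, 2015.

April 30, 2015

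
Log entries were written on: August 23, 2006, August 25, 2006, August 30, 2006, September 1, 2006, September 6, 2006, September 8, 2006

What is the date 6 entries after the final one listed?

September 29, 2006

Gaps: 2, 5, 2, 5, 2 days — not constant, but cyclic with period 2.
The events fall on every Wednesday and Friday.
The following Wednesday is September 13, 2006.
The following Friday is September 15, 2006.
The following Wednesday is September 20, 2006.
Next Friday: September 22, 2006.
Next Wednesday: September 27, 2006.
Next Friday: September 29, 2006.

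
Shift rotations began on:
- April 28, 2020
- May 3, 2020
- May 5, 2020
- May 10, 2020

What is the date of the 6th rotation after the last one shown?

May 31, 2020

Gaps: 5, 2, 5 days — not constant, but cyclic with period 2.
The events fall on every Tuesday and Sunday.
The following Tuesday is May 12, 2020.
The following Sunday is May 17, 2020.
Next Tuesday: May 19, 2020.
Next Sunday: May 24, 2020.
Next Tuesday: May 26, 2020.
The following Sunday is May 31, 2020.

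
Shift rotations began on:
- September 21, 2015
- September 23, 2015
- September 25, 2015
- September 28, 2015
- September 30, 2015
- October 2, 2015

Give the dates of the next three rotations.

Gaps: 2, 2, 3, 2, 2 days — not constant, but cyclic with period 3.
The events fall on every Monday, Wednesday and Friday.
Next Monday: October 5, 2015.
The following Wednesday is October 7, 2015.
Next Friday: October 9, 2015.

October 5, 2015; October 7, 2015; October 9, 2015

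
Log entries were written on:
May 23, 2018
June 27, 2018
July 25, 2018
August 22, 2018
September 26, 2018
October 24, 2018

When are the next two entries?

November 28, 2018; December 26, 2018

These are Wednesdays at 28- or 35-day spacing (35, 28, 28, 35, 28).
The pattern: 4th Wednesday of the month.
November 2018 — 4th Wednesday is November 28, 2018.
December 2018 — 4th Wednesday is December 26, 2018.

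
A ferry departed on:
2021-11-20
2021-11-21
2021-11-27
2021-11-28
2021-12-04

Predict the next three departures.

2021-12-05, 2021-12-11, 2021-12-12

Gaps: 1, 6, 1, 6 days — not constant, but cyclic with period 2.
The events fall on every Saturday and Sunday.
Next Sunday: 2021-12-05.
Next Saturday: 2021-12-11.
Next Sunday: 2021-12-12.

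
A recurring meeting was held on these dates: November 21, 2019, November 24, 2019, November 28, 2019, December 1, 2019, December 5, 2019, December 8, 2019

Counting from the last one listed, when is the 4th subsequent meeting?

The gap pattern 3, 4, 3, 4, 3 repeats every 2 events.
These are the Thursdays and Sundays of each week.
Next Thursday: December 12, 2019.
Next Sunday: December 15, 2019.
Next Thursday: December 19, 2019.
Next Sunday: December 22, 2019.

December 22, 2019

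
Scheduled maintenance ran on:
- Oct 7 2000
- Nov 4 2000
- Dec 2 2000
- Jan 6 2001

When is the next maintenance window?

All dates are Saturdays, 28, 28, 35 days apart.
Specifically, the 1st Saturday of each month.
1st Saturday of February 2001: Feb 3 2001.

Feb 3 2001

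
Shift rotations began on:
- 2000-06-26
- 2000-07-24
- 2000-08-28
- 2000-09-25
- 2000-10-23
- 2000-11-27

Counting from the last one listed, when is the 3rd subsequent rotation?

All dates are Mondays, 28, 35, 28, 28, 35 days apart.
Specifically, the 4th Monday of each month.
4th Monday of December 2000: 2000-12-25.
4th Monday of January 2001: 2001-01-22.
February 2001 — 4th Monday is 2001-02-26.

2001-02-26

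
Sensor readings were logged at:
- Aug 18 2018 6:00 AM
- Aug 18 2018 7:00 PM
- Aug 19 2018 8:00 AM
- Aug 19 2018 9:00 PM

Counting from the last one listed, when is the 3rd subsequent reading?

Aug 21 2018 12:00 PM

The interval is a steady 13 hours (13, 13, 13).
Aug 19 2018 9:00 PM + 13 h = Aug 20 2018 10:00 AM.
Aug 20 2018 10:00 AM + 13 h = Aug 20 2018 11:00 PM.
Aug 20 2018 11:00 PM + 13 h = Aug 21 2018 12:00 PM.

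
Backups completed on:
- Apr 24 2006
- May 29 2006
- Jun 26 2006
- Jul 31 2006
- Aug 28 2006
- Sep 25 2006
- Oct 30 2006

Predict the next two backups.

Nov 27 2006, Dec 25 2006

Every date is a Monday; gaps 35, 28, 35, 28, 28, 35 days.
Each is the last Monday of its month (at least one falls on the 29th or later, ruling out '4th Monday').
November 2006 ends with Monday Nov 27 2006.
December 2006 ends with Monday Dec 25 2006.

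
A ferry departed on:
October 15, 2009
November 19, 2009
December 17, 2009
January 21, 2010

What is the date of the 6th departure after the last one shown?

Gaps: 35, 28, 35 days — a mix of 28 and 35. Every date is a Thursday.
Each is the 3rd Thursday of its month.
3rd Thursday of February 2010: February 18, 2010.
3rd Thursday of March 2010: March 18, 2010.
April 2010 — 3rd Thursday is April 15, 2010.
3rd Thursday of May 2010: May 20, 2010.
June 2010 — 3rd Thursday is June 17, 2010.
July 2010 — 3rd Thursday is July 15, 2010.

July 15, 2010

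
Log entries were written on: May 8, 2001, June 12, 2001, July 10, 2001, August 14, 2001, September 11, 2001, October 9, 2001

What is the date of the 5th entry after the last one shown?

All dates are Tuesdays, 35, 28, 35, 28, 28 days apart.
Specifically, the 2nd Tuesday of each month.
2nd Tuesday of November 2001: November 13, 2001.
December 2001 — 2nd Tuesday is December 11, 2001.
2nd Tuesday of January 2002: January 8, 2002.
February 2002 — 2nd Tuesday is February 12, 2002.
March 2002 — 2nd Tuesday is March 12, 2002.

March 12, 2002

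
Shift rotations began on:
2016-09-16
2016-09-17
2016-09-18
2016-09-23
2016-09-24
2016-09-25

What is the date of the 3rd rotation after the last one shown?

2016-10-02

Gaps: 1, 1, 5, 1, 1 days — not constant, but cyclic with period 3.
The events fall on every Friday, Saturday and Sunday.
The following Friday is 2016-09-30.
Next Saturday: 2016-10-01.
The following Sunday is 2016-10-02.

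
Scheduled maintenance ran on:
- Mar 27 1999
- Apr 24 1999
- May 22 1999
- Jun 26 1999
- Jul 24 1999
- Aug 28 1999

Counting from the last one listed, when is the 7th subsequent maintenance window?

Mar 25 2000

All dates are Saturdays, 28, 28, 35, 28, 35 days apart.
Specifically, the 4th Saturday of each month.
September 1999 — 4th Saturday is Sep 25 1999.
4th Saturday of October 1999: Oct 23 1999.
November 1999 — 4th Saturday is Nov 27 1999.
4th Saturday of December 1999: Dec 25 1999.
4th Saturday of January 2000: Jan 22 2000.
4th Saturday of February 2000: Feb 26 2000.
March 2000 — 4th Saturday is Mar 25 2000.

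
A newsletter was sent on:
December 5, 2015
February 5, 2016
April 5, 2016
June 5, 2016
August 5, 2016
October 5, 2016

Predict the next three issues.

December 5, 2016; February 5, 2017; April 5, 2017

Gaps: 62, 60, 61, 61, 61 days — not constant. Every event is on the 5th of the month.
Pattern: the 5th of every 2 months.
December 2016: December 5, 2016.
February 2017: February 5, 2017.
April 2017: April 5, 2017.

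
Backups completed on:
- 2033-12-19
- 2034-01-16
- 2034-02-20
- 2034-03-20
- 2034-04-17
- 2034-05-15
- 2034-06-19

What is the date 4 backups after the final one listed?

Gaps: 28, 35, 28, 28, 28, 35 days — a mix of 28 and 35. Every date is a Monday.
Each is the 3rd Monday of its month.
3rd Monday of July 2034: 2034-07-17.
August 2034 — 3rd Monday is 2034-08-21.
3rd Monday of September 2034: 2034-09-18.
3rd Monday of October 2034: 2034-10-16.

2034-10-16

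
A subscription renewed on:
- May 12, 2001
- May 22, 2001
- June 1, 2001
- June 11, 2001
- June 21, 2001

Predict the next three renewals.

Every event comes 10 days after the last (10, 10, 10, 10).
June 21, 2001 + 10 days = July 1, 2001.
July 1, 2001 + 10 days = July 11, 2001.
July 11, 2001 + 10 days = July 21, 2001.

July 1, 2001; July 11, 2001; July 21, 2001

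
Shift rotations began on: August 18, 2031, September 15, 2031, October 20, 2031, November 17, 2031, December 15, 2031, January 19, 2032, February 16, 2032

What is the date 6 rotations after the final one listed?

All dates are Mondays, 28, 35, 28, 28, 35, 28 days apart.
Specifically, the 3rd Monday of each month.
3rd Monday of March 2032: March 15, 2032.
April 2032 — 3rd Monday is April 19, 2032.
May 2032 — 3rd Monday is May 17, 2032.
3rd Monday of June 2032: June 21, 2032.
3rd Monday of July 2032: July 19, 2032.
3rd Monday of August 2032: August 16, 2032.

August 16, 2032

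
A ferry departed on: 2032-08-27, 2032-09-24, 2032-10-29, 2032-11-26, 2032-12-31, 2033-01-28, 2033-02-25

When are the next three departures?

Every date is a Friday; gaps 28, 35, 28, 35, 28, 28 days.
Each is the last Friday of its month (at least one falls on the 29th or later, ruling out '4th Friday').
March 2033 ends with Friday 2033-03-25.
April 2033 ends with Friday 2033-04-29.
May 2033 ends with Friday 2033-05-27.

2033-03-25, 2033-04-29, 2033-05-27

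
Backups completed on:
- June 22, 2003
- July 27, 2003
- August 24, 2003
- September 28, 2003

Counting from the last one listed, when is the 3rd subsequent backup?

December 28, 2003

These are Sundays at 28- or 35-day spacing (35, 28, 35).
The pattern: 4th Sunday of the month.
4th Sunday of October 2003: October 26, 2003.
4th Sunday of November 2003: November 23, 2003.
December 2003 — 4th Sunday is December 28, 2003.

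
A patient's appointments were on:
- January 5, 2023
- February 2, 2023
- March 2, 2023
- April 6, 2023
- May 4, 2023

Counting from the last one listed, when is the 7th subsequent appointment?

Gaps: 28, 28, 35, 28 days — a mix of 28 and 35. Every date is a Thursday.
Each is the 1st Thursday of its month.
1st Thursday of June 2023: June 1, 2023.
July 2023 — 1st Thursday is July 6, 2023.
August 2023 — 1st Thursday is August 3, 2023.
September 2023 — 1st Thursday is September 7, 2023.
October 2023 — 1st Thursday is October 5, 2023.
November 2023 — 1st Thursday is November 2, 2023.
December 2023 — 1st Thursday is December 7, 2023.

December 7, 2023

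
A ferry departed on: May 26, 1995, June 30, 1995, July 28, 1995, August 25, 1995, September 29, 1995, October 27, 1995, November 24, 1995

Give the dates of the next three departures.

These are Fridays with 35, 28, 28, 35, 28, 28-day gaps.
Each is the final Friday of its month — June 30, 1995 is past the 28th, so '4th Friday' doesn't fit.
December 1995 ends with Friday December 29, 1995.
Last Friday of January 1996: January 26, 1996.
Last Friday of February 1996: February 23, 1996.

December 29, 1995; January 26, 1996; February 23, 1996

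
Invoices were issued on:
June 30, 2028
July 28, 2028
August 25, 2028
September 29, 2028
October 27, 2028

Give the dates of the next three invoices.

All Fridays; the gaps (28, 28, 35, 28) vary with month length.
This is the last Friday of each month.
Last Friday of November 2028: November 24, 2028.
Last Friday of December 2028: December 29, 2028.
January 2029 ends with Friday January 26, 2029.

November 24, 2028; December 29, 2028; January 26, 2029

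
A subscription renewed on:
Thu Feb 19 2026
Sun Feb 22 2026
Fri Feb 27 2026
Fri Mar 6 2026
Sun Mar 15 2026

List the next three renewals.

Thu Mar 26 2026, Wed Apr 8 2026, Thu Apr 23 2026

Intervals are 3, 5, 7, 9 days — an arithmetic progression with common difference 2.
Next gap: 11 days. Sun Mar 15 2026 + 11 days = Thu Mar 26 2026.
Next gap: 13 days. Thu Mar 26 2026 + 13 days = Wed Apr 8 2026.
Next gap: 15 days. Wed Apr 8 2026 + 15 days = Thu Apr 23 2026.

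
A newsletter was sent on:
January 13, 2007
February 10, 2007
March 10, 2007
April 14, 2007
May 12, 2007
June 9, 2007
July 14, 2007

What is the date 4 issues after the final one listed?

All dates are Saturdays, 28, 28, 35, 28, 28, 35 days apart.
Specifically, the 2nd Saturday of each month.
2nd Saturday of August 2007: August 11, 2007.
2nd Saturday of September 2007: September 8, 2007.
October 2007 — 2nd Saturday is October 13, 2007.
November 2007 — 2nd Saturday is November 10, 2007.

November 10, 2007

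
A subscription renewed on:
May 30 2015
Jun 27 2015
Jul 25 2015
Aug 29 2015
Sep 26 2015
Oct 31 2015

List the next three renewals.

These are Saturdays with 28, 28, 35, 28, 35-day gaps.
Each is the final Saturday of its month — May 30 2015 is past the 28th, so '4th Saturday' doesn't fit.
November 2015 ends with Saturday Nov 28 2015.
Last Saturday of December 2015: Dec 26 2015.
January 2016 ends with Saturday Jan 30 2016.

Nov 28 2015, Dec 26 2015, Jan 30 2016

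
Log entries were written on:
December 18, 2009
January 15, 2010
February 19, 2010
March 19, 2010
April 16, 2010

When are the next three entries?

May 21, 2010; June 18, 2010; July 16, 2010

Gaps: 28, 35, 28, 28 days — a mix of 28 and 35. Every date is a Friday.
Each is the 3rd Friday of its month.
May 2010 — 3rd Friday is May 21, 2010.
June 2010 — 3rd Friday is June 18, 2010.
July 2010 — 3rd Friday is July 16, 2010.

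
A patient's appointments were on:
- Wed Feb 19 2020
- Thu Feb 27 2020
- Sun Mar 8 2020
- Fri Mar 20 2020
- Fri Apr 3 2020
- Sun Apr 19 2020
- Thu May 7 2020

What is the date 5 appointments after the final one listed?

Fri Sep 4 2020

The spacing grows by 2 each time: 8, 10, 12, 14, 16, 18 days.
Next gap: 20 days. Thu May 7 2020 + 20 days = Wed May 27 2020.
Next gap: 22 days. Wed May 27 2020 + 22 days = Thu Jun 18 2020.
Next gap: 24 days. Thu Jun 18 2020 + 24 days = Sun Jul 12 2020.
Next gap: 26 days. Sun Jul 12 2020 + 26 days = Fri Aug 7 2020.
Next gap: 28 days. Fri Aug 7 2020 + 28 days = Fri Sep 4 2020.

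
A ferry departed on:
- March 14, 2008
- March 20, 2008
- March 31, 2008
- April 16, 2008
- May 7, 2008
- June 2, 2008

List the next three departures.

Gaps: 6, 11, 16, 21, 26 days — each gap is 5 larger than the previous one.
Next gap: 31 days. June 2, 2008 + 31 days = July 3, 2008.
Next gap: 36 days. July 3, 2008 + 36 days = August 8, 2008.
Next gap: 41 days. August 8, 2008 + 41 days = September 18, 2008.

July 3, 2008; August 8, 2008; September 18, 2008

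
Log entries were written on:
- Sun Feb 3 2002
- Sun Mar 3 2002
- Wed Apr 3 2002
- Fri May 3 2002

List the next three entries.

Mon Jun 3 2002, Wed Jul 3 2002, Sat Aug 3 2002

The day-of-month is always 3 (28, 31, 30 days between events).
So this recurs on the 3rd of each month.
June 2002: Mon Jun 3 2002.
Next: July 2002 → Wed Jul 3 2002.
August 2002: Sat Aug 3 2002.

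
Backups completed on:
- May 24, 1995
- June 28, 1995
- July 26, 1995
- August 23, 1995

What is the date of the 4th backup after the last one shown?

Gaps: 35, 28, 28 days — a mix of 28 and 35. Every date is a Wednesday.
Each is the 4th Wednesday of its month.
September 1995 — 4th Wednesday is September 27, 1995.
4th Wednesday of October 1995: October 25, 1995.
4th Wednesday of November 1995: November 22, 1995.
4th Wednesday of December 1995: December 27, 1995.

December 27, 1995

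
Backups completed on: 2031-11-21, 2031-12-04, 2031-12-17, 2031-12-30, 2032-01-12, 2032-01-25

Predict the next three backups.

2032-02-07, 2032-02-20, 2032-03-04

The spacing is 13, 13, 13, 13, 13 days — always 13 days.
2032-01-25 + 13 days = 2032-02-07.
2032-02-07 + 13 days = 2032-02-20.
2032-02-20 + 13 days = 2032-03-04.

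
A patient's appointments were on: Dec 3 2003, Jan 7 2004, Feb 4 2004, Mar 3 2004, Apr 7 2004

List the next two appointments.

May 5 2004, Jun 2 2004

All dates are Wednesdays, 35, 28, 28, 35 days apart.
Specifically, the 1st Wednesday of each month.
May 2004 — 1st Wednesday is May 5 2004.
1st Wednesday of June 2004: Jun 2 2004.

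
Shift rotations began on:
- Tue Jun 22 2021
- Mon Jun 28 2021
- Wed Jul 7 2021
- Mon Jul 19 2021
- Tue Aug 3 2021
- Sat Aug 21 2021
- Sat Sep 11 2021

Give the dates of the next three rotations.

Tue Oct 5 2021, Mon Nov 1 2021, Wed Dec 1 2021

The spacing grows by 3 each time: 6, 9, 12, 15, 18, 21 days.
Next gap: 24 days. Sat Sep 11 2021 + 24 days = Tue Oct 5 2021.
Next gap: 27 days. Tue Oct 5 2021 + 27 days = Mon Nov 1 2021.
Next gap: 30 days. Mon Nov 1 2021 + 30 days = Wed Dec 1 2021.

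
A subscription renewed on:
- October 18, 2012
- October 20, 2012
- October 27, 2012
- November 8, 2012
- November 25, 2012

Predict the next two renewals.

Gaps: 2, 7, 12, 17 days — each gap is 5 larger than the previous one.
Next gap: 22 days. November 25, 2012 + 22 days = December 17, 2012.
Next gap: 27 days. December 17, 2012 + 27 days = January 13, 2013.

December 17, 2012; January 13, 2013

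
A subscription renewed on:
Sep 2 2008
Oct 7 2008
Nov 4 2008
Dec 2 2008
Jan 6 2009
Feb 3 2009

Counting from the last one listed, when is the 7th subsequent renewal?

These are Tuesdays at 28- or 35-day spacing (35, 28, 28, 35, 28).
The pattern: 1st Tuesday of the month.
1st Tuesday of March 2009: Mar 3 2009.
1st Tuesday of April 2009: Apr 7 2009.
1st Tuesday of May 2009: May 5 2009.
June 2009 — 1st Tuesday is Jun 2 2009.
July 2009 — 1st Tuesday is Jul 7 2009.
1st Tuesday of August 2009: Aug 4 2009.
September 2009 — 1st Tuesday is Sep 1 2009.

Sep 1 2009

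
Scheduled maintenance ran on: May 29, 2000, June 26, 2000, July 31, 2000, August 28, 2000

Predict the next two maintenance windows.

All Mondays; the gaps (28, 35, 28) vary with month length.
This is the last Monday of each month.
September 2000 ends with Monday September 25, 2000.
Last Monday of October 2000: October 30, 2000.

September 25, 2000; October 30, 2000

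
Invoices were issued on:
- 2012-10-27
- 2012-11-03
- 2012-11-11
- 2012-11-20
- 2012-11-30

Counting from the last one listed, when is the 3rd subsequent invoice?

2013-01-05

Gaps: 7, 8, 9, 10 days — each gap is 1 larger than the previous one.
Next gap: 11 days. 2012-11-30 + 11 days = 2012-12-11.
Next gap: 12 days. 2012-12-11 + 12 days = 2012-12-23.
Next gap: 13 days. 2012-12-23 + 13 days = 2013-01-05.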